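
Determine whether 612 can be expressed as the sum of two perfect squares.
6² + 24² (a=6, b=24)

Factorization: 612 = 2^2 × 3^2 × 17
By Fermat: n is sum of two squares iff every prime p ≡ 3 (mod 4) appears to even power.
All primes ≡ 3 (mod 4) appear to even power.
Search a = 0, 1, 2, … for 612 - a² a perfect square: first hit at a = 6: 612 - 36 = 576 = 24².
612 = 6² + 24² = 36 + 576 ✓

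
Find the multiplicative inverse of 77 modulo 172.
105

gcd(77, 172) = 1, so the inverse exists.
Extended Euclidean algorithm on (172, 77):
172 = 2 × 77 + 18  ⟹  18 = (1)·172 + (-2)·77
77 = 4 × 18 + 5  ⟹  5 = (-4)·172 + (9)·77
18 = 3 × 5 + 3  ⟹  3 = (13)·172 + (-29)·77
5 = 1 × 3 + 2  ⟹  2 = (-17)·172 + (38)·77
3 = 1 × 2 + 1  ⟹  1 = (30)·172 + (-67)·77
So (-67)·77 ≡ 1 (mod 172), i.e. 77^(-1) ≡ -67 ≡ 105 (mod 172).
Check: 77 × 105 = 8085 ≡ 1 (mod 172)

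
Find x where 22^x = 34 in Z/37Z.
20

Baby-step giant-step with step n = ⌈√37⌉ = 7.
Baby steps 22^j mod 37 (j:value) for j=0..6: 0:1, 1:22, 2:3, 3:29, 4:9, 5:13, 6:27.
Giant-step multiplier: 22^(-7) ≡ 22^(36-7) = 22^29 ≡ 19 (mod 37).
Giant steps γ_i = 34·19^i mod 37: γ_0=34, γ_1=17, γ_2=27 (in table at j=6).
x = i·n + j = 2·7 + 6 = 20.
Check: 22^20 ≡ 34 (mod 37).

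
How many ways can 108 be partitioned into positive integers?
483502844

p(n) counts ways to write n as a sum of positive integers (order ignored).
Euler's pentagonal recurrence: p(k) = p(k-1) + p(k-2) - p(k-5) - p(k-7) + p(k-12) + p(k-15) - ... (offsets j(3j∓1)/2, signs ++--, p(0)=1, p(<0)=0).
DP table for k = 0..107: p(0)=1, p(1)=1, p(2)=2, p(3)=3, p(4)=5, p(5)=7, p(6)=11, p(7)=15, p(8)=22, p(9)=30, p(10)=42, p(11)=56, p(12)=77, p(13)=101, p(14)=135, p(15)=176, p(16)=231, p(17)=297, p(18)=385, p(19)=490, p(20)=627, p(21)=792, p(22)=1002, p(23)=1255, p(24)=1575, p(25)=1958, p(26)=2436, p(27)=3010, p(28)=3718, p(29)=4565, p(30)=5604, p(31)=6842, p(32)=8349, p(33)=10143, p(34)=12310, p(35)=14883, p(36)=17977, p(37)=21637, p(38)=26015, p(39)=31185, p(40)=37338, p(41)=44583, p(42)=53174, p(43)=63261, p(44)=75175, p(45)=89134, p(46)=105558, p(47)=124754, p(48)=147273, p(49)=173525, p(50)=204226, p(51)=239943, p(52)=281589, p(53)=329931, p(54)=386155, p(55)=451276, p(56)=526823, p(57)=614154, p(58)=715220, p(59)=831820, p(60)=966467, p(61)=1121505, p(62)=1300156, p(63)=1505499, p(64)=1741630, p(65)=2012558, p(66)=2323520, p(67)=2679689, p(68)=3087735, p(69)=3554345, p(70)=4087968, p(71)=4697205, p(72)=5392783, p(73)=6185689, p(74)=7089500, p(75)=8118264, p(76)=9289091, p(77)=10619863, p(78)=12132164, p(79)=13848650, p(80)=15796476, p(81)=18004327, p(82)=20506255, p(83)=23338469, p(84)=26543660, p(85)=30167357, p(86)=34262962, p(87)=38887673, p(88)=44108109, p(89)=49995925, p(90)=56634173, p(91)=64112359, p(92)=72533807, p(93)=82010177, p(94)=92669720, p(95)=104651419, p(96)=118114304, p(97)=133230930, p(98)=150198136, p(99)=169229875, p(100)=190569292, p(101)=214481126, p(102)=241265379, p(103)=271248950, p(104)=304801365, p(105)=342325709, p(106)=384276336, p(107)=431149389.
Final step: p(108) = p(107) + p(106) - p(103) - p(101) + p(96) + p(93) - p(86) - p(82) + p(73) + p(68) - p(57) - p(51) + p(38) + p(31) - p(16) - p(8)
= 431149389 + 384276336 - 271248950 - 214481126 + 118114304 + 82010177 - 34262962 - 20506255 + 6185689 + 3087735 - 614154 - 239943 + 26015 + 6842 - 231 - 22
= 483502844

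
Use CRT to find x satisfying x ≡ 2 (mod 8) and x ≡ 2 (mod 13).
2

Using Chinese Remainder Theorem:
M = 8 × 13 = 104
M1 = 13, M2 = 8
y1 = 13^(-1) mod 8 = 5
y2 = 8^(-1) mod 13 = 5
x = (2×13×5 + 2×8×5) mod 104 = 2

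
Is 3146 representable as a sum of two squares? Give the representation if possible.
11² + 55² (a=11, b=55)

Factorization: 3146 = 2 × 11^2 × 13
By Fermat: n is sum of two squares iff every prime p ≡ 3 (mod 4) appears to even power.
All primes ≡ 3 (mod 4) appear to even power.
Search a = 0, 1, 2, … for 3146 - a² a perfect square: first hit at a = 11: 3146 - 121 = 3025 = 55².
3146 = 11² + 55² = 121 + 3025 ✓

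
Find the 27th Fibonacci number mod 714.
68

Matrix identity: Q^n = [[F_(n+1), F_n], [F_n, F_(n-1)]] with Q = [[1,1],[1,0]].
n = 27 = 11011₂. Square-and-multiply, entries mod 714:
Q^1 = [[1,1],[1,0]]
Q^3 = (Q^1)²·Q = [[3,2],[2,1]]
Q^6 = (Q^3)² = [[13,8],[8,5]]
Q^13 = (Q^6)²·Q = [[377,233],[233,144]]
Q^27 = (Q^13)²·Q = [[81,68],[68,13]]
F_27 mod 714 = Q^27[0][1] = 68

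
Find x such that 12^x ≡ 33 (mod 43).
25

Baby-step giant-step with step n = ⌈√43⌉ = 7.
Baby steps 12^j mod 43 (j:value) for j=0..6: 0:1, 1:12, 2:15, 3:8, 4:10, 5:34, 6:21.
Giant-step multiplier: 12^(-7) ≡ 12^(42-7) = 12^35 ≡ 7 (mod 43).
Giant steps γ_i = 33·7^i mod 43: γ_0=33, γ_1=16, γ_2=26, γ_3=10 (in table at j=4).
x = i·n + j = 3·7 + 4 = 25.
Check: 12^25 ≡ 33 (mod 43).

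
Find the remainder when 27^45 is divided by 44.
23

Repeated squaring. Binary of 45 = 101101.
27^1 ≡ 27 (mod 44); 27^2 ≡ 25 (mod 44); 27^4 ≡ 9 (mod 44); 27^8 ≡ 37 (mod 44); 27^16 ≡ 5 (mod 44); 27^32 ≡ 25 (mod 44)
27^45 = 27^1 × 27^4 × 27^8 × 27^32 ≡ 23 (mod 44)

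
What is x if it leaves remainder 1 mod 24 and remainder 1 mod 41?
1

Using Chinese Remainder Theorem:
M = 24 × 41 = 984
M1 = 41, M2 = 24
y1 = 41^(-1) mod 24 = 17
y2 = 24^(-1) mod 41 = 12
x = (1×41×17 + 1×24×12) mod 984 = 1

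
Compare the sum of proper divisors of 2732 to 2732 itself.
deficient

Proper divisors of 2732: sum = 1 + 2 + 4 + 683 + 1366 = 2056
Since 2056 < 2732, 2732 is deficient.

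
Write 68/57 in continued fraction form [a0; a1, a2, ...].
[1; 5, 5, 2]

Euclidean algorithm steps:
68 = 1 × 57 + 11
57 = 5 × 11 + 2
11 = 5 × 2 + 1
2 = 2 × 1 + 0
Continued fraction: [1; 5, 5, 2]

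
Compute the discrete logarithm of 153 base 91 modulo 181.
73

Baby-step giant-step with step n = ⌈√181⌉ = 14.
Baby steps 91^j mod 181 (j:value) for j=0..13: 0:1, 1:91, 2:136, 3:68, 4:34, 5:17, 6:99, 7:140, 8:70, 9:35, 10:108, 11:54, 12:27, 13:104.
Giant-step multiplier: 91^(-14) ≡ 91^(180-14) = 91^166 ≡ 94 (mod 181).
Giant steps γ_i = 153·94^i mod 181: γ_0=153, γ_1=83, γ_2=19, γ_3=157, γ_4=97, γ_5=68 (in table at j=3).
x = i·n + j = 5·14 + 3 = 73.
Check: 91^73 ≡ 153 (mod 181).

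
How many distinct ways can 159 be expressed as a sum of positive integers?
97662728555

p(n) counts ways to write n as a sum of positive integers (order ignored).
Euler's pentagonal recurrence: p(k) = p(k-1) + p(k-2) - p(k-5) - p(k-7) + p(k-12) + p(k-15) - ... (offsets j(3j∓1)/2, signs ++--, p(0)=1, p(<0)=0).
DP table for k = 0..158: p(0)=1, p(1)=1, p(2)=2, p(3)=3, p(4)=5, p(5)=7, p(6)=11, p(7)=15, p(8)=22, p(9)=30, p(10)=42, p(11)=56, p(12)=77, p(13)=101, p(14)=135, p(15)=176, p(16)=231, p(17)=297, p(18)=385, p(19)=490, p(20)=627, p(21)=792, p(22)=1002, p(23)=1255, p(24)=1575, p(25)=1958, p(26)=2436, p(27)=3010, p(28)=3718, p(29)=4565, p(30)=5604, p(31)=6842, p(32)=8349, p(33)=10143, p(34)=12310, p(35)=14883, p(36)=17977, p(37)=21637, p(38)=26015, p(39)=31185, p(40)=37338, p(41)=44583, p(42)=53174, p(43)=63261, p(44)=75175, p(45)=89134, p(46)=105558, p(47)=124754, p(48)=147273, p(49)=173525, p(50)=204226, p(51)=239943, p(52)=281589, p(53)=329931, p(54)=386155, p(55)=451276, p(56)=526823, p(57)=614154, p(58)=715220, p(59)=831820, p(60)=966467, p(61)=1121505, p(62)=1300156, p(63)=1505499, p(64)=1741630, p(65)=2012558, p(66)=2323520, p(67)=2679689, p(68)=3087735, p(69)=3554345, p(70)=4087968, p(71)=4697205, p(72)=5392783, p(73)=6185689, p(74)=7089500, p(75)=8118264, p(76)=9289091, p(77)=10619863, p(78)=12132164, p(79)=13848650, p(80)=15796476, p(81)=18004327, p(82)=20506255, p(83)=23338469, p(84)=26543660, p(85)=30167357, p(86)=34262962, p(87)=38887673, p(88)=44108109, p(89)=49995925, p(90)=56634173, p(91)=64112359, p(92)=72533807, p(93)=82010177, p(94)=92669720, p(95)=104651419, p(96)=118114304, p(97)=133230930, p(98)=150198136, p(99)=169229875, p(100)=190569292, p(101)=214481126, p(102)=241265379, p(103)=271248950, p(104)=304801365, p(105)=342325709, p(106)=384276336, p(107)=431149389, p(108)=483502844, p(109)=541946240, p(110)=607163746, p(111)=679903203, p(112)=761002156, p(113)=851376628, p(114)=952050665, p(115)=1064144451, p(116)=1188908248, p(117)=1327710076, p(118)=1482074143, p(119)=1653668665, p(120)=1844349560, p(121)=2056148051, p(122)=2291320912, p(123)=2552338241, p(124)=2841940500, p(125)=3163127352, p(126)=3519222692, p(127)=3913864295, p(128)=4351078600, p(129)=4835271870, p(130)=5371315400, p(131)=5964539504, p(132)=6620830889, p(133)=7346629512, p(134)=8149040695, p(135)=9035836076, p(136)=10015581680, p(137)=11097645016, p(138)=12292341831, p(139)=13610949895, p(140)=15065878135, p(141)=16670689208, p(142)=18440293320, p(143)=20390982757, p(144)=22540654445, p(145)=24908858009, p(146)=27517052599, p(147)=30388671978, p(148)=33549419497, p(149)=37027355200, p(150)=40853235313, p(151)=45060624582, p(152)=49686288421, p(153)=54770336324, p(154)=60356673280, p(155)=66493182097, p(156)=73232243759, p(157)=80630964769, p(158)=88751778802.
Final step: p(159) = p(158) + p(157) - p(154) - p(152) + p(147) + p(144) - p(137) - p(133) + p(124) + p(119) - p(108) - p(102) + p(89) + p(82) - p(67) - p(59) + p(42) + p(33) - p(14) - p(4)
= 88751778802 + 80630964769 - 60356673280 - 49686288421 + 30388671978 + 22540654445 - 11097645016 - 7346629512 + 2841940500 + 1653668665 - 483502844 - 241265379 + 49995925 + 20506255 - 2679689 - 831820 + 53174 + 10143 - 135 - 5
= 97662728555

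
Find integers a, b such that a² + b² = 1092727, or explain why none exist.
Not possible

Factorization: 1092727 = 103^3
By Fermat: n is sum of two squares iff every prime p ≡ 3 (mod 4) appears to even power.
Prime(s) ≡ 3 (mod 4) with odd exponent: [(103, 3)]
Therefore 1092727 cannot be expressed as a² + b².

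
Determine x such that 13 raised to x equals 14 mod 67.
36

Baby-step giant-step with step n = ⌈√67⌉ = 9.
Baby steps 13^j mod 67 (j:value) for j=0..8: 0:1, 1:13, 2:35, 3:53, 4:19, 5:46, 6:62, 7:2, 8:26.
Giant-step multiplier: 13^(-9) ≡ 13^(66-9) = 13^57 ≡ 45 (mod 67).
Giant steps γ_i = 14·45^i mod 67: γ_0=14, γ_1=27, γ_2=9, γ_3=3, γ_4=1 (in table at j=0).
x = i·n + j = 4·9 + 0 = 36.
Check: 13^36 ≡ 14 (mod 67).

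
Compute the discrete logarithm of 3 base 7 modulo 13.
8

Baby-step giant-step with step n = ⌈√13⌉ = 4.
Baby steps 7^j mod 13 (j:value) for j=0..3: 0:1, 1:7, 2:10, 3:5.
Giant-step multiplier: 7^(-4) ≡ 7^(12-4) = 7^8 ≡ 3 (mod 13).
Giant steps γ_i = 3·3^i mod 13: γ_0=3, γ_1=9, γ_2=1 (in table at j=0).
x = i·n + j = 2·4 + 0 = 8.
Check: 7^8 ≡ 3 (mod 13).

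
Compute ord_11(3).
5

11 is prime, so ord(3) divides φ(11) = 10.
Divisors of 10: 1, 2, 5, 10.
Repeated squaring: 3^1 ≡ 3, 3^2 ≡ 9, 3^4 ≡ 4, 3^8 ≡ 5 (mod 11).
Test 3^d mod 11 for each divisor d in increasing order:
3^1 ≡ 3
3^2 ≡ 9
3^5 = 3^4·3^1 ≡ 1  ← first divisor giving 1
The order is 5.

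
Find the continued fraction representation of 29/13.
[2; 4, 3]

Euclidean algorithm steps:
29 = 2 × 13 + 3
13 = 4 × 3 + 1
3 = 3 × 1 + 0
Continued fraction: [2; 4, 3]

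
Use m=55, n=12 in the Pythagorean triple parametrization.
(2881, 1320, 3169)

Euclid's formula: a = m² - n², b = 2mn, c = m² + n²
m = 55, n = 12
a = 55² - 12² = 3025 - 144 = 2881
b = 2 × 55 × 12 = 1320
c = 55² + 12² = 3025 + 144 = 3169
Verification: 2881² + 1320² = 8300161 + 1742400 = 10042561 = 3169² ✓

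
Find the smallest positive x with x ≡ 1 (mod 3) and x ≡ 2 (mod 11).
13

Using Chinese Remainder Theorem:
M = 3 × 11 = 33
M1 = 11, M2 = 3
y1 = 11^(-1) mod 3 = 2
y2 = 3^(-1) mod 11 = 4
x = (1×11×2 + 2×3×4) mod 33 = 13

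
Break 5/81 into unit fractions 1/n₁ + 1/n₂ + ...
1/17 + 1/345 + 1/158355

Greedy algorithm:
5/81: ceiling(81/5) = 17, use 1/17
4/1377: ceiling(1377/4) = 345, use 1/345
1/158355: ceiling(158355/1) = 158355, use 1/158355
Result: 5/81 = 1/17 + 1/345 + 1/158355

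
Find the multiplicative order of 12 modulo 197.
196

197 is prime, so ord(12) divides φ(197) = 196.
Divisors of 196: 1, 2, 4, 7, 14, 28, 49, 98, 196.
Repeated squaring: 12^1 ≡ 12, 12^2 ≡ 144, 12^4 ≡ 51, 12^8 ≡ 40, 12^16 ≡ 24, 12^32 ≡ 182, 12^64 ≡ 28, 12^128 ≡ 193 (mod 197).
Test 12^d mod 197 for each divisor d in increasing order:
12^1 ≡ 12
12^2 ≡ 144
12^4 ≡ 51
12^7 = 12^4·12^2·12^1 ≡ 69
12^14 = 12^8·12^4·12^2 ≡ 33
12^28 = 12^16·12^8·12^4 ≡ 104
12^49 = 12^32·12^16·12^1 ≡ 14
12^98 = 12^64·12^32·12^2 ≡ 196
12^196 = 12^128·12^64·12^4 ≡ 1  ← first divisor giving 1
The order is 196.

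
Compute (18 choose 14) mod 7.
1

Using Lucas' theorem:
Write n=18 and k=14 in base 7:
n in base 7: [2, 4]
k in base 7: [2, 0]
C(18,14) mod 7 = ∏ C(n_i, k_i) mod 7
Digit binomials (mod 7): C(2,2) = 1; C(4,0) = 1
Product: 1 × 1 = 1 ≡ 1 (mod 7)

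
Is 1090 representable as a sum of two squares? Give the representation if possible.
1² + 33² (a=1, b=33)

Factorization: 1090 = 2 × 5 × 109
By Fermat: n is sum of two squares iff every prime p ≡ 3 (mod 4) appears to even power.
All primes ≡ 3 (mod 4) appear to even power.
Search a = 0, 1, 2, … for 1090 - a² a perfect square: first hit at a = 1: 1090 - 1 = 1089 = 33².
1090 = 1² + 33² = 1 + 1089 ✓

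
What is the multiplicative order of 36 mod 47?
23

47 is prime, so ord(36) divides φ(47) = 46.
Divisors of 46: 1, 2, 23, 46.
Repeated squaring: 36^1 ≡ 36, 36^2 ≡ 27, 36^4 ≡ 24, 36^8 ≡ 12, 36^16 ≡ 3, 36^32 ≡ 9 (mod 47).
Test 36^d mod 47 for each divisor d in increasing order:
36^1 ≡ 36
36^2 ≡ 27
36^23 = 36^16·36^4·36^2·36^1 ≡ 1  ← first divisor giving 1
The order is 23.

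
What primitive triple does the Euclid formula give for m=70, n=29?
(4059, 4060, 5741)

Euclid's formula: a = m² - n², b = 2mn, c = m² + n²
m = 70, n = 29
a = 70² - 29² = 4900 - 841 = 4059
b = 2 × 70 × 29 = 4060
c = 70² + 29² = 4900 + 841 = 5741
Verification: 4059² + 4060² = 16475481 + 16483600 = 32959081 = 5741² ✓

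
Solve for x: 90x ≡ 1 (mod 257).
20

gcd(90, 257) = 1, so the inverse exists.
Extended Euclidean algorithm on (257, 90):
257 = 2 × 90 + 77  ⟹  77 = (1)·257 + (-2)·90
90 = 1 × 77 + 13  ⟹  13 = (-1)·257 + (3)·90
77 = 5 × 13 + 12  ⟹  12 = (6)·257 + (-17)·90
13 = 1 × 12 + 1  ⟹  1 = (-7)·257 + (20)·90
So (20)·90 ≡ 1 (mod 257), i.e. 90^(-1) ≡ 20 (mod 257).
Check: 90 × 20 = 1800 ≡ 1 (mod 257)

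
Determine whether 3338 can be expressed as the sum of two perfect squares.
23² + 53² (a=23, b=53)

Factorization: 3338 = 2 × 1669
By Fermat: n is sum of two squares iff every prime p ≡ 3 (mod 4) appears to even power.
All primes ≡ 3 (mod 4) appear to even power.
Search a = 0, 1, 2, … for 3338 - a² a perfect square: first hit at a = 23: 3338 - 529 = 2809 = 53².
3338 = 23² + 53² = 529 + 2809 ✓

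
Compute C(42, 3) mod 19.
4

Using Lucas' theorem:
Write n=42 and k=3 in base 19:
n in base 19: [2, 4]
k in base 19: [0, 3]
C(42,3) mod 19 = ∏ C(n_i, k_i) mod 19
Digit binomials (mod 19): C(2,0) = 1; C(4,3) = 4
Product: 1 × 4 = 4 ≡ 4 (mod 19)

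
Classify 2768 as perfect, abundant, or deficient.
deficient

Proper divisors of 2768: sum = 1 + 2 + 4 + 8 + 16 + 173 + 346 + 692 + 1384 = 2626
Since 2626 < 2768, 2768 is deficient.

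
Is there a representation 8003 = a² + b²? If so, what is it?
Not possible

Factorization: 8003 = 53 × 151
By Fermat: n is sum of two squares iff every prime p ≡ 3 (mod 4) appears to even power.
Prime(s) ≡ 3 (mod 4) with odd exponent: [(151, 1)]
Therefore 8003 cannot be expressed as a² + b².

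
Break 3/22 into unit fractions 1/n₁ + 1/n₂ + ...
1/8 + 1/88

Greedy algorithm:
3/22: ceiling(22/3) = 8, use 1/8
1/88: ceiling(88/1) = 88, use 1/88
Result: 3/22 = 1/8 + 1/88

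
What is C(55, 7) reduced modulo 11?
0

Using Lucas' theorem:
Write n=55 and k=7 in base 11:
n in base 11: [5, 0]
k in base 11: [0, 7]
C(55,7) mod 11 = ∏ C(n_i, k_i) mod 11
Digit binomials (mod 11): C(5,0) = 1; C(0,7) = 0 (k_i > n_i)
Product: 1 × 0 = 0 ≡ 0 (mod 11)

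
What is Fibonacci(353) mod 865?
178

Matrix identity: Q^n = [[F_(n+1), F_n], [F_n, F_(n-1)]] with Q = [[1,1],[1,0]].
n = 353 = 101100001₂. Square-and-multiply, entries mod 865:
Q^1 = [[1,1],[1,0]]
Q^2 = (Q^1)² = [[2,1],[1,1]]
Q^5 = (Q^2)²·Q = [[8,5],[5,3]]
Q^11 = (Q^5)²·Q = [[144,89],[89,55]]
Q^22 = (Q^11)² = [[112,411],[411,566]]
Q^44 = (Q^22)² = [[680,128],[128,552]]
Q^88 = (Q^44)² = [[439,266],[266,173]]
Q^176 = (Q^88)² = [[517,172],[172,345]]
Q^353 = (Q^176)²·Q = [[527,178],[178,349]]
F_353 mod 865 = Q^353[0][1] = 178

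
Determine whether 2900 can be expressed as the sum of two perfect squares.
14² + 52² (a=14, b=52)

Factorization: 2900 = 2^2 × 5^2 × 29
By Fermat: n is sum of two squares iff every prime p ≡ 3 (mod 4) appears to even power.
All primes ≡ 3 (mod 4) appear to even power.
Search a = 0, 1, 2, … for 2900 - a² a perfect square: first hit at a = 14: 2900 - 196 = 2704 = 52².
2900 = 14² + 52² = 196 + 2704 ✓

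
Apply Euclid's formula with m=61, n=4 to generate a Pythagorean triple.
(3705, 488, 3737)

Euclid's formula: a = m² - n², b = 2mn, c = m² + n²
m = 61, n = 4
a = 61² - 4² = 3721 - 16 = 3705
b = 2 × 61 × 4 = 488
c = 61² + 4² = 3721 + 16 = 3737
Verification: 3705² + 488² = 13727025 + 238144 = 13965169 = 3737² ✓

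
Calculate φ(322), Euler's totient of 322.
132

322 = 2 × 7 × 23
φ(n) = n × ∏(1 - 1/p) for each prime p dividing n
φ(322) = 322 × (1 - 1/2) × (1 - 1/7) × (1 - 1/23) = 132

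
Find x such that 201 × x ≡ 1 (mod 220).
81

gcd(201, 220) = 1, so the inverse exists.
Extended Euclidean algorithm on (220, 201):
220 = 1 × 201 + 19  ⟹  19 = (1)·220 + (-1)·201
201 = 10 × 19 + 11  ⟹  11 = (-10)·220 + (11)·201
19 = 1 × 11 + 8  ⟹  8 = (11)·220 + (-12)·201
11 = 1 × 8 + 3  ⟹  3 = (-21)·220 + (23)·201
8 = 2 × 3 + 2  ⟹  2 = (53)·220 + (-58)·201
3 = 1 × 2 + 1  ⟹  1 = (-74)·220 + (81)·201
So (81)·201 ≡ 1 (mod 220), i.e. 201^(-1) ≡ 81 (mod 220).
Check: 201 × 81 = 16281 ≡ 1 (mod 220)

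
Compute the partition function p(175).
435157697830

p(n) counts ways to write n as a sum of positive integers (order ignored).
Euler's pentagonal recurrence: p(k) = p(k-1) + p(k-2) - p(k-5) - p(k-7) + p(k-12) + p(k-15) - ... (offsets j(3j∓1)/2, signs ++--, p(0)=1, p(<0)=0).
DP table for k = 0..174: p(0)=1, p(1)=1, p(2)=2, p(3)=3, p(4)=5, p(5)=7, p(6)=11, p(7)=15, p(8)=22, p(9)=30, p(10)=42, p(11)=56, p(12)=77, p(13)=101, p(14)=135, p(15)=176, p(16)=231, p(17)=297, p(18)=385, p(19)=490, p(20)=627, p(21)=792, p(22)=1002, p(23)=1255, p(24)=1575, p(25)=1958, p(26)=2436, p(27)=3010, p(28)=3718, p(29)=4565, p(30)=5604, p(31)=6842, p(32)=8349, p(33)=10143, p(34)=12310, p(35)=14883, p(36)=17977, p(37)=21637, p(38)=26015, p(39)=31185, p(40)=37338, p(41)=44583, p(42)=53174, p(43)=63261, p(44)=75175, p(45)=89134, p(46)=105558, p(47)=124754, p(48)=147273, p(49)=173525, p(50)=204226, p(51)=239943, p(52)=281589, p(53)=329931, p(54)=386155, p(55)=451276, p(56)=526823, p(57)=614154, p(58)=715220, p(59)=831820, p(60)=966467, p(61)=1121505, p(62)=1300156, p(63)=1505499, p(64)=1741630, p(65)=2012558, p(66)=2323520, p(67)=2679689, p(68)=3087735, p(69)=3554345, p(70)=4087968, p(71)=4697205, p(72)=5392783, p(73)=6185689, p(74)=7089500, p(75)=8118264, p(76)=9289091, p(77)=10619863, p(78)=12132164, p(79)=13848650, p(80)=15796476, p(81)=18004327, p(82)=20506255, p(83)=23338469, p(84)=26543660, p(85)=30167357, p(86)=34262962, p(87)=38887673, p(88)=44108109, p(89)=49995925, p(90)=56634173, p(91)=64112359, p(92)=72533807, p(93)=82010177, p(94)=92669720, p(95)=104651419, p(96)=118114304, p(97)=133230930, p(98)=150198136, p(99)=169229875, p(100)=190569292, p(101)=214481126, p(102)=241265379, p(103)=271248950, p(104)=304801365, p(105)=342325709, p(106)=384276336, p(107)=431149389, p(108)=483502844, p(109)=541946240, p(110)=607163746, p(111)=679903203, p(112)=761002156, p(113)=851376628, p(114)=952050665, p(115)=1064144451, p(116)=1188908248, p(117)=1327710076, p(118)=1482074143, p(119)=1653668665, p(120)=1844349560, p(121)=2056148051, p(122)=2291320912, p(123)=2552338241, p(124)=2841940500, p(125)=3163127352, p(126)=3519222692, p(127)=3913864295, p(128)=4351078600, p(129)=4835271870, p(130)=5371315400, p(131)=5964539504, p(132)=6620830889, p(133)=7346629512, p(134)=8149040695, p(135)=9035836076, p(136)=10015581680, p(137)=11097645016, p(138)=12292341831, p(139)=13610949895, p(140)=15065878135, p(141)=16670689208, p(142)=18440293320, p(143)=20390982757, p(144)=22540654445, p(145)=24908858009, p(146)=27517052599, p(147)=30388671978, p(148)=33549419497, p(149)=37027355200, p(150)=40853235313, p(151)=45060624582, p(152)=49686288421, p(153)=54770336324, p(154)=60356673280, p(155)=66493182097, p(156)=73232243759, p(157)=80630964769, p(158)=88751778802, p(159)=97662728555, p(160)=107438159466, p(161)=118159068427, p(162)=129913904637, p(163)=142798995930, p(164)=156919475295, p(165)=172389800255, p(166)=189334822579, p(167)=207890420102, p(168)=228204732751, p(169)=250438925115, p(170)=274768617130, p(171)=301384802048, p(172)=330495499613, p(173)=362326859895, p(174)=397125074750.
Final step: p(175) = p(174) + p(173) - p(170) - p(168) + p(163) + p(160) - p(153) - p(149) + p(140) + p(135) - p(124) - p(118) + p(105) + p(98) - p(83) - p(75) + p(58) + p(49) - p(30) - p(20)
= 397125074750 + 362326859895 - 274768617130 - 228204732751 + 142798995930 + 107438159466 - 54770336324 - 37027355200 + 15065878135 + 9035836076 - 2841940500 - 1482074143 + 342325709 + 150198136 - 23338469 - 8118264 + 715220 + 173525 - 5604 - 627
= 435157697830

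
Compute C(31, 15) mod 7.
4

Using Lucas' theorem:
Write n=31 and k=15 in base 7:
n in base 7: [4, 3]
k in base 7: [2, 1]
C(31,15) mod 7 = ∏ C(n_i, k_i) mod 7
Digit binomials (mod 7): C(4,2) = 6; C(3,1) = 3
Product: 6 × 3 = 18 ≡ 4 (mod 7)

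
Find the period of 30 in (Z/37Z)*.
18

37 is prime, so ord(30) divides φ(37) = 36.
Divisors of 36: 1, 2, 3, 4, 6, 9, 12, 18, 36.
Repeated squaring: 30^1 ≡ 30, 30^2 ≡ 12, 30^4 ≡ 33, 30^8 ≡ 16, 30^16 ≡ 34, 30^32 ≡ 9 (mod 37).
Test 30^d mod 37 for each divisor d in increasing order:
30^1 ≡ 30
30^2 ≡ 12
30^3 = 30^2·30^1 ≡ 27
30^4 ≡ 33
30^6 = 30^4·30^2 ≡ 26
30^9 = 30^8·30^1 ≡ 36
30^12 = 30^8·30^4 ≡ 10
30^18 = 30^16·30^2 ≡ 1  ← first divisor giving 1
The order is 18.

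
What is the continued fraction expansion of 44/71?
[0; 1, 1, 1, 1, 1, 2, 3]

Euclidean algorithm steps:
44 = 0 × 71 + 44
71 = 1 × 44 + 27
44 = 1 × 27 + 17
27 = 1 × 17 + 10
17 = 1 × 10 + 7
10 = 1 × 7 + 3
7 = 2 × 3 + 1
3 = 3 × 1 + 0
Continued fraction: [0; 1, 1, 1, 1, 1, 2, 3]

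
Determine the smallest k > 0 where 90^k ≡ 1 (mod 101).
100

101 is prime, so ord(90) divides φ(101) = 100.
Divisors of 100: 1, 2, 4, 5, 10, 20, 25, 50, 100.
Repeated squaring: 90^1 ≡ 90, 90^2 ≡ 20, 90^4 ≡ 97, 90^8 ≡ 16, 90^16 ≡ 54, 90^32 ≡ 88, 90^64 ≡ 68 (mod 101).
Test 90^d mod 101 for each divisor d in increasing order:
90^1 ≡ 90
90^2 ≡ 20
90^4 ≡ 97
90^5 = 90^4·90^1 ≡ 44
90^10 = 90^8·90^2 ≡ 17
90^20 = 90^16·90^4 ≡ 87
90^25 = 90^16·90^8·90^1 ≡ 91
90^50 = 90^32·90^16·90^2 ≡ 100
90^100 = 90^64·90^32·90^4 ≡ 1  ← first divisor giving 1
The order is 100.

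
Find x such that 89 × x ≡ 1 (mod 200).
9

gcd(89, 200) = 1, so the inverse exists.
Extended Euclidean algorithm on (200, 89):
200 = 2 × 89 + 22  ⟹  22 = (1)·200 + (-2)·89
89 = 4 × 22 + 1  ⟹  1 = (-4)·200 + (9)·89
So (9)·89 ≡ 1 (mod 200), i.e. 89^(-1) ≡ 9 (mod 200).
Check: 89 × 9 = 801 ≡ 1 (mod 200)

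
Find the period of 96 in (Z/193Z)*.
96

193 is prime, so ord(96) divides φ(193) = 192.
Divisors of 192: 1, 2, 3, 4, 6, 8, 12, 16, 24, 32, 48, 64, 96, 192.
Repeated squaring: 96^1 ≡ 96, 96^2 ≡ 145, 96^4 ≡ 181, 96^8 ≡ 144, 96^16 ≡ 85, 96^32 ≡ 84, 96^64 ≡ 108, 96^128 ≡ 84 (mod 193).
Test 96^d mod 193 for each divisor d in increasing order:
96^1 ≡ 96
96^2 ≡ 145
96^3 = 96^2·96^1 ≡ 24
96^4 ≡ 181
96^6 = 96^4·96^2 ≡ 190
96^8 ≡ 144
96^12 = 96^8·96^4 ≡ 9
96^16 ≡ 85
96^24 = 96^16·96^8 ≡ 81
96^32 ≡ 84
96^48 = 96^32·96^16 ≡ 192
96^64 ≡ 108
96^96 = 96^64·96^32 ≡ 1  ← first divisor giving 1
The order is 96.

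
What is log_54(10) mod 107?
58

Baby-step giant-step with step n = ⌈√107⌉ = 11.
Baby steps 54^j mod 107 (j:value) for j=0..10: 0:1, 1:54, 2:27, 3:67, 4:87, 5:97, 6:102, 7:51, 8:79, 9:93, 10:100.
Giant-step multiplier: 54^(-11) ≡ 54^(106-11) = 54^95 ≡ 15 (mod 107).
Giant steps γ_i = 10·15^i mod 107: γ_0=10, γ_1=43, γ_2=3, γ_3=45, γ_4=33, γ_5=67 (in table at j=3).
x = i·n + j = 5·11 + 3 = 58.
Check: 54^58 ≡ 10 (mod 107).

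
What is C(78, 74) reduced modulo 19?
0

Using Lucas' theorem:
Write n=78 and k=74 in base 19:
n in base 19: [4, 2]
k in base 19: [3, 17]
C(78,74) mod 19 = ∏ C(n_i, k_i) mod 19
Digit binomials (mod 19): C(4,3) = 4; C(2,17) = 0 (k_i > n_i)
Product: 4 × 0 = 0 ≡ 0 (mod 19)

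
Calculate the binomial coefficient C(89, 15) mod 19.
0

Using Lucas' theorem:
Write n=89 and k=15 in base 19:
n in base 19: [4, 13]
k in base 19: [0, 15]
C(89,15) mod 19 = ∏ C(n_i, k_i) mod 19
Digit binomials (mod 19): C(4,0) = 1; C(13,15) = 0 (k_i > n_i)
Product: 1 × 0 = 0 ≡ 0 (mod 19)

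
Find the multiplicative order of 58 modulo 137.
136

137 is prime, so ord(58) divides φ(137) = 136.
Divisors of 136: 1, 2, 4, 8, 17, 34, 68, 136.
Repeated squaring: 58^1 ≡ 58, 58^2 ≡ 76, 58^4 ≡ 22, 58^8 ≡ 73, 58^16 ≡ 123, 58^32 ≡ 59, 58^64 ≡ 56, 58^128 ≡ 122 (mod 137).
Test 58^d mod 137 for each divisor d in increasing order:
58^1 ≡ 58
58^2 ≡ 76
58^4 ≡ 22
58^8 ≡ 73
58^17 = 58^16·58^1 ≡ 10
58^34 = 58^32·58^2 ≡ 100
58^68 = 58^64·58^4 ≡ 136
58^136 = 58^128·58^8 ≡ 1  ← first divisor giving 1
The order is 136.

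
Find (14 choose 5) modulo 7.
0

Using Lucas' theorem:
Write n=14 and k=5 in base 7:
n in base 7: [2, 0]
k in base 7: [0, 5]
C(14,5) mod 7 = ∏ C(n_i, k_i) mod 7
Digit binomials (mod 7): C(2,0) = 1; C(0,5) = 0 (k_i > n_i)
Product: 1 × 0 = 0 ≡ 0 (mod 7)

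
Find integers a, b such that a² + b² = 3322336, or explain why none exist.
Not possible

Factorization: 3322336 = 2^5 × 47^3
By Fermat: n is sum of two squares iff every prime p ≡ 3 (mod 4) appears to even power.
Prime(s) ≡ 3 (mod 4) with odd exponent: [(47, 3)]
Therefore 3322336 cannot be expressed as a² + b².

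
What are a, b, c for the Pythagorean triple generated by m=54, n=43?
(1067, 4644, 4765)

Euclid's formula: a = m² - n², b = 2mn, c = m² + n²
m = 54, n = 43
a = 54² - 43² = 2916 - 1849 = 1067
b = 2 × 54 × 43 = 4644
c = 54² + 43² = 2916 + 1849 = 4765
Verification: 1067² + 4644² = 1138489 + 21566736 = 22705225 = 4765² ✓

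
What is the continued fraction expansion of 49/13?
[3; 1, 3, 3]

Euclidean algorithm steps:
49 = 3 × 13 + 10
13 = 1 × 10 + 3
10 = 3 × 3 + 1
3 = 3 × 1 + 0
Continued fraction: [3; 1, 3, 3]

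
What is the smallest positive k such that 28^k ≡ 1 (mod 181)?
180

181 is prime, so ord(28) divides φ(181) = 180.
Divisors of 180: 1, 2, 3, 4, 5, 6, 9, 10, 12, 15, 18, 20, 30, 36, 45, 60, 90, 180.
Repeated squaring: 28^1 ≡ 28, 28^2 ≡ 60, 28^4 ≡ 161, 28^8 ≡ 38, 28^16 ≡ 177, 28^32 ≡ 16, 28^64 ≡ 75, 28^128 ≡ 14 (mod 181).
Test 28^d mod 181 for each divisor d in increasing order:
28^1 ≡ 28
28^2 ≡ 60
28^3 = 28^2·28^1 ≡ 51
28^4 ≡ 161
28^5 = 28^4·28^1 ≡ 164
28^6 = 28^4·28^2 ≡ 67
28^9 = 28^8·28^1 ≡ 159
28^10 = 28^8·28^2 ≡ 108
28^12 = 28^8·28^4 ≡ 145
28^15 = 28^8·28^4·28^2·28^1 ≡ 155
28^18 = 28^16·28^2 ≡ 122
28^20 = 28^16·28^4 ≡ 80
28^30 = 28^16·28^8·28^4·28^2 ≡ 133
28^36 = 28^32·28^4 ≡ 42
28^45 = 28^32·28^8·28^4·28^1 ≡ 162
28^60 = 28^32·28^16·28^8·28^4 ≡ 132
28^90 = 28^64·28^16·28^8·28^2 ≡ 180
28^180 = 28^128·28^32·28^16·28^4 ≡ 1  ← first divisor giving 1
The order is 180.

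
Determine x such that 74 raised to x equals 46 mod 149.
52

Baby-step giant-step with step n = ⌈√149⌉ = 13.
Baby steps 74^j mod 149 (j:value) for j=0..12: 0:1, 1:74, 2:112, 3:93, 4:28, 5:135, 6:7, 7:71, 8:39, 9:55, 10:47, 11:51, 12:49.
Giant-step multiplier: 74^(-13) ≡ 74^(148-13) = 74^135 ≡ 3 (mod 149).
Giant steps γ_i = 46·3^i mod 149: γ_0=46, γ_1=138, γ_2=116, γ_3=50, γ_4=1 (in table at j=0).
x = i·n + j = 4·13 + 0 = 52.
Check: 74^52 ≡ 46 (mod 149).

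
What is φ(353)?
352

353 = 353
φ(n) = n × ∏(1 - 1/p) for each prime p dividing n
φ(353) = 353 × (1 - 1/353) = 352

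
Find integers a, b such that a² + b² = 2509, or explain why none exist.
3² + 50² (a=3, b=50)

Factorization: 2509 = 13 × 193
By Fermat: n is sum of two squares iff every prime p ≡ 3 (mod 4) appears to even power.
All primes ≡ 3 (mod 4) appear to even power.
Search a = 0, 1, 2, … for 2509 - a² a perfect square: first hit at a = 3: 2509 - 9 = 2500 = 50².
2509 = 3² + 50² = 9 + 2500 ✓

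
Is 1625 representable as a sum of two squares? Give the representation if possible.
5² + 40² (a=5, b=40)

Factorization: 1625 = 5^3 × 13
By Fermat: n is sum of two squares iff every prime p ≡ 3 (mod 4) appears to even power.
All primes ≡ 3 (mod 4) appear to even power.
Search a = 0, 1, 2, … for 1625 - a² a perfect square: first hit at a = 5: 1625 - 25 = 1600 = 40².
1625 = 5² + 40² = 25 + 1600 ✓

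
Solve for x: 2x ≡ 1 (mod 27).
14

gcd(2, 27) = 1, so the inverse exists.
Extended Euclidean algorithm on (27, 2):
27 = 13 × 2 + 1  ⟹  1 = (1)·27 + (-13)·2
So (-13)·2 ≡ 1 (mod 27), i.e. 2^(-1) ≡ -13 ≡ 14 (mod 27).
Check: 2 × 14 = 28 ≡ 1 (mod 27)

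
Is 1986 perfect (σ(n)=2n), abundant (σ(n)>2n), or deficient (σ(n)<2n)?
abundant

Proper divisors of 1986: sum = 1 + 2 + 3 + 6 + 331 + 662 + 993 = 1998
Since 1998 > 1986, 1986 is abundant.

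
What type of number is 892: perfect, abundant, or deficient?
deficient

Proper divisors of 892: sum = 1 + 2 + 4 + 223 + 446 = 676
Since 676 < 892, 892 is deficient.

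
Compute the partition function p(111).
679903203

p(n) counts ways to write n as a sum of positive integers (order ignored).
Euler's pentagonal recurrence: p(k) = p(k-1) + p(k-2) - p(k-5) - p(k-7) + p(k-12) + p(k-15) - ... (offsets j(3j∓1)/2, signs ++--, p(0)=1, p(<0)=0).
DP table for k = 0..110: p(0)=1, p(1)=1, p(2)=2, p(3)=3, p(4)=5, p(5)=7, p(6)=11, p(7)=15, p(8)=22, p(9)=30, p(10)=42, p(11)=56, p(12)=77, p(13)=101, p(14)=135, p(15)=176, p(16)=231, p(17)=297, p(18)=385, p(19)=490, p(20)=627, p(21)=792, p(22)=1002, p(23)=1255, p(24)=1575, p(25)=1958, p(26)=2436, p(27)=3010, p(28)=3718, p(29)=4565, p(30)=5604, p(31)=6842, p(32)=8349, p(33)=10143, p(34)=12310, p(35)=14883, p(36)=17977, p(37)=21637, p(38)=26015, p(39)=31185, p(40)=37338, p(41)=44583, p(42)=53174, p(43)=63261, p(44)=75175, p(45)=89134, p(46)=105558, p(47)=124754, p(48)=147273, p(49)=173525, p(50)=204226, p(51)=239943, p(52)=281589, p(53)=329931, p(54)=386155, p(55)=451276, p(56)=526823, p(57)=614154, p(58)=715220, p(59)=831820, p(60)=966467, p(61)=1121505, p(62)=1300156, p(63)=1505499, p(64)=1741630, p(65)=2012558, p(66)=2323520, p(67)=2679689, p(68)=3087735, p(69)=3554345, p(70)=4087968, p(71)=4697205, p(72)=5392783, p(73)=6185689, p(74)=7089500, p(75)=8118264, p(76)=9289091, p(77)=10619863, p(78)=12132164, p(79)=13848650, p(80)=15796476, p(81)=18004327, p(82)=20506255, p(83)=23338469, p(84)=26543660, p(85)=30167357, p(86)=34262962, p(87)=38887673, p(88)=44108109, p(89)=49995925, p(90)=56634173, p(91)=64112359, p(92)=72533807, p(93)=82010177, p(94)=92669720, p(95)=104651419, p(96)=118114304, p(97)=133230930, p(98)=150198136, p(99)=169229875, p(100)=190569292, p(101)=214481126, p(102)=241265379, p(103)=271248950, p(104)=304801365, p(105)=342325709, p(106)=384276336, p(107)=431149389, p(108)=483502844, p(109)=541946240, p(110)=607163746.
Final step: p(111) = p(110) + p(109) - p(106) - p(104) + p(99) + p(96) - p(89) - p(85) + p(76) + p(71) - p(60) - p(54) + p(41) + p(34) - p(19) - p(11)
= 607163746 + 541946240 - 384276336 - 304801365 + 169229875 + 118114304 - 49995925 - 30167357 + 9289091 + 4697205 - 966467 - 386155 + 44583 + 12310 - 490 - 56
= 679903203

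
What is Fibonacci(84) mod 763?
66

Matrix identity: Q^n = [[F_(n+1), F_n], [F_n, F_(n-1)]] with Q = [[1,1],[1,0]].
n = 84 = 1010100₂. Square-and-multiply, entries mod 763:
Q^1 = [[1,1],[1,0]]
Q^2 = (Q^1)² = [[2,1],[1,1]]
Q^5 = (Q^2)²·Q = [[8,5],[5,3]]
Q^10 = (Q^5)² = [[89,55],[55,34]]
Q^21 = (Q^10)²·Q = [[162,264],[264,661]]
Q^42 = (Q^21)² = [[565,580],[580,748]]
Q^84 = (Q^42)² = [[208,66],[66,142]]
F_84 mod 763 = Q^84[0][1] = 66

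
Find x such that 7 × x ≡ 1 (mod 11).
8

gcd(7, 11) = 1, so the inverse exists.
Extended Euclidean algorithm on (11, 7):
11 = 1 × 7 + 4  ⟹  4 = (1)·11 + (-1)·7
7 = 1 × 4 + 3  ⟹  3 = (-1)·11 + (2)·7
4 = 1 × 3 + 1  ⟹  1 = (2)·11 + (-3)·7
So (-3)·7 ≡ 1 (mod 11), i.e. 7^(-1) ≡ -3 ≡ 8 (mod 11).
Check: 7 × 8 = 56 ≡ 1 (mod 11)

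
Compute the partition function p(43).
63261

p(n) counts ways to write n as a sum of positive integers (order ignored).
Euler's pentagonal recurrence: p(k) = p(k-1) + p(k-2) - p(k-5) - p(k-7) + p(k-12) + p(k-15) - ... (offsets j(3j∓1)/2, signs ++--, p(0)=1, p(<0)=0).
DP table for k = 0..42: p(0)=1, p(1)=1, p(2)=2, p(3)=3, p(4)=5, p(5)=7, p(6)=11, p(7)=15, p(8)=22, p(9)=30, p(10)=42, p(11)=56, p(12)=77, p(13)=101, p(14)=135, p(15)=176, p(16)=231, p(17)=297, p(18)=385, p(19)=490, p(20)=627, p(21)=792, p(22)=1002, p(23)=1255, p(24)=1575, p(25)=1958, p(26)=2436, p(27)=3010, p(28)=3718, p(29)=4565, p(30)=5604, p(31)=6842, p(32)=8349, p(33)=10143, p(34)=12310, p(35)=14883, p(36)=17977, p(37)=21637, p(38)=26015, p(39)=31185, p(40)=37338, p(41)=44583, p(42)=53174.
Final step: p(43) = p(42) + p(41) - p(38) - p(36) + p(31) + p(28) - p(21) - p(17) + p(8) + p(3)
= 53174 + 44583 - 26015 - 17977 + 6842 + 3718 - 792 - 297 + 22 + 3
= 63261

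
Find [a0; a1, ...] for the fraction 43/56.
[0; 1, 3, 3, 4]

Euclidean algorithm steps:
43 = 0 × 56 + 43
56 = 1 × 43 + 13
43 = 3 × 13 + 4
13 = 3 × 4 + 1
4 = 4 × 1 + 0
Continued fraction: [0; 1, 3, 3, 4]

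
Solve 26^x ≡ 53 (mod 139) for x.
109

Baby-step giant-step with step n = ⌈√139⌉ = 12.
Baby steps 26^j mod 139 (j:value) for j=0..11: 0:1, 1:26, 2:120, 3:62, 4:83, 5:73, 6:91, 7:3, 8:78, 9:82, 10:47, 11:110.
Giant-step multiplier: 26^(-12) ≡ 26^(138-12) = 26^126 ≡ 106 (mod 139).
Giant steps γ_i = 53·106^i mod 139: γ_0=53, γ_1=58, γ_2=32, γ_3=56, γ_4=98, γ_5=102, γ_6=109, γ_7=17, γ_8=134, γ_9=26 (in table at j=1).
x = i·n + j = 9·12 + 1 = 109.
Check: 26^109 ≡ 53 (mod 139).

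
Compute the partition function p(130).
5371315400

p(n) counts ways to write n as a sum of positive integers (order ignored).
Euler's pentagonal recurrence: p(k) = p(k-1) + p(k-2) - p(k-5) - p(k-7) + p(k-12) + p(k-15) - ... (offsets j(3j∓1)/2, signs ++--, p(0)=1, p(<0)=0).
DP table for k = 0..129: p(0)=1, p(1)=1, p(2)=2, p(3)=3, p(4)=5, p(5)=7, p(6)=11, p(7)=15, p(8)=22, p(9)=30, p(10)=42, p(11)=56, p(12)=77, p(13)=101, p(14)=135, p(15)=176, p(16)=231, p(17)=297, p(18)=385, p(19)=490, p(20)=627, p(21)=792, p(22)=1002, p(23)=1255, p(24)=1575, p(25)=1958, p(26)=2436, p(27)=3010, p(28)=3718, p(29)=4565, p(30)=5604, p(31)=6842, p(32)=8349, p(33)=10143, p(34)=12310, p(35)=14883, p(36)=17977, p(37)=21637, p(38)=26015, p(39)=31185, p(40)=37338, p(41)=44583, p(42)=53174, p(43)=63261, p(44)=75175, p(45)=89134, p(46)=105558, p(47)=124754, p(48)=147273, p(49)=173525, p(50)=204226, p(51)=239943, p(52)=281589, p(53)=329931, p(54)=386155, p(55)=451276, p(56)=526823, p(57)=614154, p(58)=715220, p(59)=831820, p(60)=966467, p(61)=1121505, p(62)=1300156, p(63)=1505499, p(64)=1741630, p(65)=2012558, p(66)=2323520, p(67)=2679689, p(68)=3087735, p(69)=3554345, p(70)=4087968, p(71)=4697205, p(72)=5392783, p(73)=6185689, p(74)=7089500, p(75)=8118264, p(76)=9289091, p(77)=10619863, p(78)=12132164, p(79)=13848650, p(80)=15796476, p(81)=18004327, p(82)=20506255, p(83)=23338469, p(84)=26543660, p(85)=30167357, p(86)=34262962, p(87)=38887673, p(88)=44108109, p(89)=49995925, p(90)=56634173, p(91)=64112359, p(92)=72533807, p(93)=82010177, p(94)=92669720, p(95)=104651419, p(96)=118114304, p(97)=133230930, p(98)=150198136, p(99)=169229875, p(100)=190569292, p(101)=214481126, p(102)=241265379, p(103)=271248950, p(104)=304801365, p(105)=342325709, p(106)=384276336, p(107)=431149389, p(108)=483502844, p(109)=541946240, p(110)=607163746, p(111)=679903203, p(112)=761002156, p(113)=851376628, p(114)=952050665, p(115)=1064144451, p(116)=1188908248, p(117)=1327710076, p(118)=1482074143, p(119)=1653668665, p(120)=1844349560, p(121)=2056148051, p(122)=2291320912, p(123)=2552338241, p(124)=2841940500, p(125)=3163127352, p(126)=3519222692, p(127)=3913864295, p(128)=4351078600, p(129)=4835271870.
Final step: p(130) = p(129) + p(128) - p(125) - p(123) + p(118) + p(115) - p(108) - p(104) + p(95) + p(90) - p(79) - p(73) + p(60) + p(53) - p(38) - p(30) + p(13) + p(4)
= 4835271870 + 4351078600 - 3163127352 - 2552338241 + 1482074143 + 1064144451 - 483502844 - 304801365 + 104651419 + 56634173 - 13848650 - 6185689 + 966467 + 329931 - 26015 - 5604 + 101 + 5
= 5371315400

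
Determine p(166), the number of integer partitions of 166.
189334822579

p(n) counts ways to write n as a sum of positive integers (order ignored).
Euler's pentagonal recurrence: p(k) = p(k-1) + p(k-2) - p(k-5) - p(k-7) + p(k-12) + p(k-15) - ... (offsets j(3j∓1)/2, signs ++--, p(0)=1, p(<0)=0).
DP table for k = 0..165: p(0)=1, p(1)=1, p(2)=2, p(3)=3, p(4)=5, p(5)=7, p(6)=11, p(7)=15, p(8)=22, p(9)=30, p(10)=42, p(11)=56, p(12)=77, p(13)=101, p(14)=135, p(15)=176, p(16)=231, p(17)=297, p(18)=385, p(19)=490, p(20)=627, p(21)=792, p(22)=1002, p(23)=1255, p(24)=1575, p(25)=1958, p(26)=2436, p(27)=3010, p(28)=3718, p(29)=4565, p(30)=5604, p(31)=6842, p(32)=8349, p(33)=10143, p(34)=12310, p(35)=14883, p(36)=17977, p(37)=21637, p(38)=26015, p(39)=31185, p(40)=37338, p(41)=44583, p(42)=53174, p(43)=63261, p(44)=75175, p(45)=89134, p(46)=105558, p(47)=124754, p(48)=147273, p(49)=173525, p(50)=204226, p(51)=239943, p(52)=281589, p(53)=329931, p(54)=386155, p(55)=451276, p(56)=526823, p(57)=614154, p(58)=715220, p(59)=831820, p(60)=966467, p(61)=1121505, p(62)=1300156, p(63)=1505499, p(64)=1741630, p(65)=2012558, p(66)=2323520, p(67)=2679689, p(68)=3087735, p(69)=3554345, p(70)=4087968, p(71)=4697205, p(72)=5392783, p(73)=6185689, p(74)=7089500, p(75)=8118264, p(76)=9289091, p(77)=10619863, p(78)=12132164, p(79)=13848650, p(80)=15796476, p(81)=18004327, p(82)=20506255, p(83)=23338469, p(84)=26543660, p(85)=30167357, p(86)=34262962, p(87)=38887673, p(88)=44108109, p(89)=49995925, p(90)=56634173, p(91)=64112359, p(92)=72533807, p(93)=82010177, p(94)=92669720, p(95)=104651419, p(96)=118114304, p(97)=133230930, p(98)=150198136, p(99)=169229875, p(100)=190569292, p(101)=214481126, p(102)=241265379, p(103)=271248950, p(104)=304801365, p(105)=342325709, p(106)=384276336, p(107)=431149389, p(108)=483502844, p(109)=541946240, p(110)=607163746, p(111)=679903203, p(112)=761002156, p(113)=851376628, p(114)=952050665, p(115)=1064144451, p(116)=1188908248, p(117)=1327710076, p(118)=1482074143, p(119)=1653668665, p(120)=1844349560, p(121)=2056148051, p(122)=2291320912, p(123)=2552338241, p(124)=2841940500, p(125)=3163127352, p(126)=3519222692, p(127)=3913864295, p(128)=4351078600, p(129)=4835271870, p(130)=5371315400, p(131)=5964539504, p(132)=6620830889, p(133)=7346629512, p(134)=8149040695, p(135)=9035836076, p(136)=10015581680, p(137)=11097645016, p(138)=12292341831, p(139)=13610949895, p(140)=15065878135, p(141)=16670689208, p(142)=18440293320, p(143)=20390982757, p(144)=22540654445, p(145)=24908858009, p(146)=27517052599, p(147)=30388671978, p(148)=33549419497, p(149)=37027355200, p(150)=40853235313, p(151)=45060624582, p(152)=49686288421, p(153)=54770336324, p(154)=60356673280, p(155)=66493182097, p(156)=73232243759, p(157)=80630964769, p(158)=88751778802, p(159)=97662728555, p(160)=107438159466, p(161)=118159068427, p(162)=129913904637, p(163)=142798995930, p(164)=156919475295, p(165)=172389800255.
Final step: p(166) = p(165) + p(164) - p(161) - p(159) + p(154) + p(151) - p(144) - p(140) + p(131) + p(126) - p(115) - p(109) + p(96) + p(89) - p(74) - p(66) + p(49) + p(40) - p(21) - p(11)
= 172389800255 + 156919475295 - 118159068427 - 97662728555 + 60356673280 + 45060624582 - 22540654445 - 15065878135 + 5964539504 + 3519222692 - 1064144451 - 541946240 + 118114304 + 49995925 - 7089500 - 2323520 + 173525 + 37338 - 792 - 56
= 189334822579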